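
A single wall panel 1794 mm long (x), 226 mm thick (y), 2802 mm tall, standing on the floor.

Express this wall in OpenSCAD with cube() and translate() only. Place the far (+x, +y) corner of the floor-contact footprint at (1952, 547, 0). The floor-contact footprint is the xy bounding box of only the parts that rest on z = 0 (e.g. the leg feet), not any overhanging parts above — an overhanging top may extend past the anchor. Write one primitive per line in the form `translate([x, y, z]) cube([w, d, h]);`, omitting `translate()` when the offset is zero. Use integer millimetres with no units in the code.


translate([158, 321, 0]) cube([1794, 226, 2802]);


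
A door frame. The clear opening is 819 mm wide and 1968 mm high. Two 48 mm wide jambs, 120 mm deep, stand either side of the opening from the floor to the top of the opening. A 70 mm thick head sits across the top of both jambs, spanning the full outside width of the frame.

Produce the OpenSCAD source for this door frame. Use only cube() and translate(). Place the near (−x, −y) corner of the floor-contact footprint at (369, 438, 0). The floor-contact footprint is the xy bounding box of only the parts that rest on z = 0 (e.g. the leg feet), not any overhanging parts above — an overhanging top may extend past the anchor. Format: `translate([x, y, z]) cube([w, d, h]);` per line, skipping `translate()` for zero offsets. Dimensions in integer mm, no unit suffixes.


translate([369, 438, 0]) cube([48, 120, 1968]);
translate([1236, 438, 0]) cube([48, 120, 1968]);
translate([369, 438, 1968]) cube([915, 120, 70]);


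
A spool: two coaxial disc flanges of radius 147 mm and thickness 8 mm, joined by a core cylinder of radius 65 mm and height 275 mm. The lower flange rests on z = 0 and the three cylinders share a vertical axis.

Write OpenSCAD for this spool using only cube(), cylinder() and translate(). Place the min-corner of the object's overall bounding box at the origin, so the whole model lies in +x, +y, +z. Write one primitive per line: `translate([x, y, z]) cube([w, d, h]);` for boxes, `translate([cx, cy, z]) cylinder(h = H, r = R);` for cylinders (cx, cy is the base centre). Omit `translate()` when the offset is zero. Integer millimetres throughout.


translate([147, 147, 0]) cylinder(h = 8, r = 147);
translate([147, 147, 8]) cylinder(h = 275, r = 65);
translate([147, 147, 283]) cylinder(h = 8, r = 147);


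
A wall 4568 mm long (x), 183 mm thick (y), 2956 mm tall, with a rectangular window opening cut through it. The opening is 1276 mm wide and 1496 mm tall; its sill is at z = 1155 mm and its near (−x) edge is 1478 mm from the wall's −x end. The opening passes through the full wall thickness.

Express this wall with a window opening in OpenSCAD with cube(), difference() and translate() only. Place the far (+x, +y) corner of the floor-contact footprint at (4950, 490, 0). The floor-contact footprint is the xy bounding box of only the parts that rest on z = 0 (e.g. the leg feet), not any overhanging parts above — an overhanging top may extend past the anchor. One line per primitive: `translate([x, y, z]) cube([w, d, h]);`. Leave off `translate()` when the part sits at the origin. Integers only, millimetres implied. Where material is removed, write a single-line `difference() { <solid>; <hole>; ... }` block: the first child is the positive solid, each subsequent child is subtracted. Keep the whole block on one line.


difference() { translate([382, 307, 0]) cube([4568, 183, 2956]); translate([1860, 307, 1155]) cube([1276, 183, 1496]); }


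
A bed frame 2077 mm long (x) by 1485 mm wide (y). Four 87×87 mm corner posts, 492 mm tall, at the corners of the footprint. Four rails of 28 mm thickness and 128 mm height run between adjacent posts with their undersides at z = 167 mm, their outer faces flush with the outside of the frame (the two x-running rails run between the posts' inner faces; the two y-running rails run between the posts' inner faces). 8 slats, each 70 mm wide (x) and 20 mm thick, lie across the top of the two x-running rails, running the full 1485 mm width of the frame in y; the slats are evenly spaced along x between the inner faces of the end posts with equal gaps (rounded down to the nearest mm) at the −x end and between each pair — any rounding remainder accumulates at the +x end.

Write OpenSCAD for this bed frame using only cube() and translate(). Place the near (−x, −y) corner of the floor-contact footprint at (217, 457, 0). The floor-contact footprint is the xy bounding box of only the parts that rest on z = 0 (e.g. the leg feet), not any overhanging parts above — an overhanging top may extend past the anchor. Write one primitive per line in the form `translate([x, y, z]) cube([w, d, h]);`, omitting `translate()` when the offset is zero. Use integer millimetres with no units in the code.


// slat z = rail_z + rail_h = 167 + 128 = 295
// slat gap = ⌊(1903 − 8·70) / 9⌋ = 149
translate([217, 457, 0]) cube([87, 87, 492]);
translate([217, 1855, 0]) cube([87, 87, 492]);
translate([2207, 457, 0]) cube([87, 87, 492]);
translate([2207, 1855, 0]) cube([87, 87, 492]);
translate([304, 457, 167]) cube([1903, 28, 128]);
translate([304, 1914, 167]) cube([1903, 28, 128]);
translate([217, 544, 167]) cube([28, 1311, 128]);
translate([2266, 544, 167]) cube([28, 1311, 128]);
translate([453, 457, 295]) cube([70, 1485, 20]);
translate([672, 457, 295]) cube([70, 1485, 20]);
translate([891, 457, 295]) cube([70, 1485, 20]);
translate([1110, 457, 295]) cube([70, 1485, 20]);
translate([1329, 457, 295]) cube([70, 1485, 20]);
translate([1548, 457, 295]) cube([70, 1485, 20]);
translate([1767, 457, 295]) cube([70, 1485, 20]);
translate([1986, 457, 295]) cube([70, 1485, 20]);


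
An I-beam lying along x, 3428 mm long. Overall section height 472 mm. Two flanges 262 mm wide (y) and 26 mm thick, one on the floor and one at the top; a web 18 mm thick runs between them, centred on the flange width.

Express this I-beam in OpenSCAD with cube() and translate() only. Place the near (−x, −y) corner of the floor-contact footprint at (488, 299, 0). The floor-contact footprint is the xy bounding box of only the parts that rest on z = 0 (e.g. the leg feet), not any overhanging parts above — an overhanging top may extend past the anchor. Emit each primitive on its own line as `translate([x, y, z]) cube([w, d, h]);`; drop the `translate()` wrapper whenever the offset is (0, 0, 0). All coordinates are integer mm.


translate([488, 299, 0]) cube([3428, 262, 26]);
translate([488, 421, 26]) cube([3428, 18, 420]);
translate([488, 299, 446]) cube([3428, 262, 26]);


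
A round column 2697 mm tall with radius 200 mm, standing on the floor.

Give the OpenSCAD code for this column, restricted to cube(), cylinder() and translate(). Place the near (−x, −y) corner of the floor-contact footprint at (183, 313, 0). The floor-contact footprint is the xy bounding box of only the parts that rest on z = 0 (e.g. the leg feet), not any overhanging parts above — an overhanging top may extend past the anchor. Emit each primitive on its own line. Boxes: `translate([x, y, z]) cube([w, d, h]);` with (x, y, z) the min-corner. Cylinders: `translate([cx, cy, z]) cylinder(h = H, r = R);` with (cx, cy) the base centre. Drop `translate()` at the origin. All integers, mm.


translate([383, 513, 0]) cylinder(h = 2697, r = 200);


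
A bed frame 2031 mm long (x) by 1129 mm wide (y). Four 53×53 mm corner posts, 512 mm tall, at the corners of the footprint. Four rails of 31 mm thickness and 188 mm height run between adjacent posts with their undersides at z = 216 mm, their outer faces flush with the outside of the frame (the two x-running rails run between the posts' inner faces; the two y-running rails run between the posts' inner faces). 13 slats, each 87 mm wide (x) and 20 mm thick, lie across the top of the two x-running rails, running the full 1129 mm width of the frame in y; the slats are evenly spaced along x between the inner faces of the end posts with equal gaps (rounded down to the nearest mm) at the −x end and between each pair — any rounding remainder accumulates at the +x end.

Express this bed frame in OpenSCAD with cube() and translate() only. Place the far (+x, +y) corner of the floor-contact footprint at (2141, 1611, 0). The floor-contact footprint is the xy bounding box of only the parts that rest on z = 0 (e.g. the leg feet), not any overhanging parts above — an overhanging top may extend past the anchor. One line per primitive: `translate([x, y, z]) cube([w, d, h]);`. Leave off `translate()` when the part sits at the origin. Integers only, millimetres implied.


// slat z = rail_z + rail_h = 216 + 188 = 404
// slat gap = ⌊(1925 − 13·87) / 14⌋ = 56
translate([110, 482, 0]) cube([53, 53, 512]);
translate([110, 1558, 0]) cube([53, 53, 512]);
translate([2088, 482, 0]) cube([53, 53, 512]);
translate([2088, 1558, 0]) cube([53, 53, 512]);
translate([163, 482, 216]) cube([1925, 31, 188]);
translate([163, 1580, 216]) cube([1925, 31, 188]);
translate([110, 535, 216]) cube([31, 1023, 188]);
translate([2110, 535, 216]) cube([31, 1023, 188]);
translate([219, 482, 404]) cube([87, 1129, 20]);
translate([362, 482, 404]) cube([87, 1129, 20]);
translate([505, 482, 404]) cube([87, 1129, 20]);
translate([648, 482, 404]) cube([87, 1129, 20]);
translate([791, 482, 404]) cube([87, 1129, 20]);
translate([934, 482, 404]) cube([87, 1129, 20]);
translate([1077, 482, 404]) cube([87, 1129, 20]);
translate([1220, 482, 404]) cube([87, 1129, 20]);
translate([1363, 482, 404]) cube([87, 1129, 20]);
translate([1506, 482, 404]) cube([87, 1129, 20]);
translate([1649, 482, 404]) cube([87, 1129, 20]);
translate([1792, 482, 404]) cube([87, 1129, 20]);
translate([1935, 482, 404]) cube([87, 1129, 20]);


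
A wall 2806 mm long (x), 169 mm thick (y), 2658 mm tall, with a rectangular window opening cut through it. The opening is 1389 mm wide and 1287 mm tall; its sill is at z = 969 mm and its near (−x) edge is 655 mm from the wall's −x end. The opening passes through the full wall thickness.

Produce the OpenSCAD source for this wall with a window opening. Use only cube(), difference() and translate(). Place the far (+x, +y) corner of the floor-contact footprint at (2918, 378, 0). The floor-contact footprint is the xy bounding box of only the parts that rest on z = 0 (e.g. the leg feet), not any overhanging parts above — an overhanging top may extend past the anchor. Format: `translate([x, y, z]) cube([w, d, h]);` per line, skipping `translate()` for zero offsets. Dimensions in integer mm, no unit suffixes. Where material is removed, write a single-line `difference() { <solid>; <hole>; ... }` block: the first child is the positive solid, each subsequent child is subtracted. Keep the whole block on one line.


difference() { translate([112, 209, 0]) cube([2806, 169, 2658]); translate([767, 209, 969]) cube([1389, 169, 1287]); }


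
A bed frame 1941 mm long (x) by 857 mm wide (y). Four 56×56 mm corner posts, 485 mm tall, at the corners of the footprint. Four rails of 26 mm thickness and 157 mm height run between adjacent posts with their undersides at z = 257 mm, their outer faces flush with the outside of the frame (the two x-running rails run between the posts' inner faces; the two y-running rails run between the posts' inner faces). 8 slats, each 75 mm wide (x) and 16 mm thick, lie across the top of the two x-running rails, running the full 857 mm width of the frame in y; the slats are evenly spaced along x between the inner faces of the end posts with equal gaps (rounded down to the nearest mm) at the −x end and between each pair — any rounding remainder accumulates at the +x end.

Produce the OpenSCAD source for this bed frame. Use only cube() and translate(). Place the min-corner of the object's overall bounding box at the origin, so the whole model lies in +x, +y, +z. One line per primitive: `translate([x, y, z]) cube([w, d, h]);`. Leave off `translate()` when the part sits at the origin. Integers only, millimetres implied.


cube([56, 56, 485]);
translate([0, 801, 0]) cube([56, 56, 485]);
translate([1885, 0, 0]) cube([56, 56, 485]);
translate([1885, 801, 0]) cube([56, 56, 485]);
translate([56, 0, 257]) cube([1829, 26, 157]);
translate([56, 831, 257]) cube([1829, 26, 157]);
translate([0, 56, 257]) cube([26, 745, 157]);
translate([1915, 56, 257]) cube([26, 745, 157]);
translate([192, 0, 414]) cube([75, 857, 16]);
translate([403, 0, 414]) cube([75, 857, 16]);
translate([614, 0, 414]) cube([75, 857, 16]);
translate([825, 0, 414]) cube([75, 857, 16]);
translate([1036, 0, 414]) cube([75, 857, 16]);
translate([1247, 0, 414]) cube([75, 857, 16]);
translate([1458, 0, 414]) cube([75, 857, 16]);
translate([1669, 0, 414]) cube([75, 857, 16]);


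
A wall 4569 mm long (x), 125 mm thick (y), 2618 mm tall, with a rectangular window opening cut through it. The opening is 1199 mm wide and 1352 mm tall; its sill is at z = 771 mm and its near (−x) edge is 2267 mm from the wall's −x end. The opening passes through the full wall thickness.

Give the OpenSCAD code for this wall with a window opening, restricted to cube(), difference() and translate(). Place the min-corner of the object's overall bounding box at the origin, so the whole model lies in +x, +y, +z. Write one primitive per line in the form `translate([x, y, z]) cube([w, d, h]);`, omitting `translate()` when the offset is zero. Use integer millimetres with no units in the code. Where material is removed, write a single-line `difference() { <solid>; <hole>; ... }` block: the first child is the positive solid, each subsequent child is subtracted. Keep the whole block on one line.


difference() { cube([4569, 125, 2618]); translate([2267, 0, 771]) cube([1199, 125, 1352]); }


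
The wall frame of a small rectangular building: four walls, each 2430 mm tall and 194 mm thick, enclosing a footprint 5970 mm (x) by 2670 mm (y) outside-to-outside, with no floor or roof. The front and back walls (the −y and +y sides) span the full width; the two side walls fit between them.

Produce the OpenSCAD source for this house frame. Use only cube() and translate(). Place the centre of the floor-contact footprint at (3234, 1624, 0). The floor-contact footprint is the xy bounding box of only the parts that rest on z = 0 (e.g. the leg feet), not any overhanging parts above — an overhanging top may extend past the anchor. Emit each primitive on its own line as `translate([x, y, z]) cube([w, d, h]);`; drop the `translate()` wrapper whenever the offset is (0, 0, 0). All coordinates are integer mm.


translate([249, 289, 0]) cube([5970, 194, 2430]);
translate([249, 2765, 0]) cube([5970, 194, 2430]);
translate([249, 483, 0]) cube([194, 2282, 2430]);
translate([6025, 483, 0]) cube([194, 2282, 2430]);


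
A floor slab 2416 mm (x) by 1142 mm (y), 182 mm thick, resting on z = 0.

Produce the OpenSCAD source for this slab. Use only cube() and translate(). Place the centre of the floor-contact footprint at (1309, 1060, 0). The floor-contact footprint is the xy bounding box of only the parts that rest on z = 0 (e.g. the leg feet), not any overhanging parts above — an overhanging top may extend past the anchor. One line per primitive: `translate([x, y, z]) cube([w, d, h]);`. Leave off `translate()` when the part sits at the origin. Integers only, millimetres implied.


translate([101, 489, 0]) cube([2416, 1142, 182]);


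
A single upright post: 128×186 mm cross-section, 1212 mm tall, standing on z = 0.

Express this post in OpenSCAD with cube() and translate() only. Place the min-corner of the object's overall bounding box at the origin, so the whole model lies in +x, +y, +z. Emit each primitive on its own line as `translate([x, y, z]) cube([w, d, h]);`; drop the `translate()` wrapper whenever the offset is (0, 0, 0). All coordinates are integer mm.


cube([128, 186, 1212]);


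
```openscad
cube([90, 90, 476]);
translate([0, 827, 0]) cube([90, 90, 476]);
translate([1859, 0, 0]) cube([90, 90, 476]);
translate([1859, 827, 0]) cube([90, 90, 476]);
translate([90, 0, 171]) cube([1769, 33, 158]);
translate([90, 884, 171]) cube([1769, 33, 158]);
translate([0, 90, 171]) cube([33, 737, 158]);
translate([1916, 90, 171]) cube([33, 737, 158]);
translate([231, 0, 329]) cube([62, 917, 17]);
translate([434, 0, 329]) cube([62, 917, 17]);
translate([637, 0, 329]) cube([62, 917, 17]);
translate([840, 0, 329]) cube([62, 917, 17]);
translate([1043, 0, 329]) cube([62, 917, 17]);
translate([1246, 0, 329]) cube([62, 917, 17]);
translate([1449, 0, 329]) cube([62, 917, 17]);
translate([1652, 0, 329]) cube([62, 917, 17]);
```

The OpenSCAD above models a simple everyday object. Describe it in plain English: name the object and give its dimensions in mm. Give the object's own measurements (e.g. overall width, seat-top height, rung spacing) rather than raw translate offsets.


A bed frame 1949 mm long (x) by 917 mm wide (y). Four 90×90 mm corner posts, 476 mm tall, at the corners of the footprint. Four rails of 33 mm thickness and 158 mm height run between adjacent posts with their undersides at z = 171 mm, their outer faces flush with the outside of the frame (the two x-running rails run between the posts' inner faces; the two y-running rails run between the posts' inner faces). 8 slats, each 62 mm wide (x) and 17 mm thick, lie across the top of the two x-running rails, running the full 917 mm width of the frame in y; along x they sit between the end posts with a 141 mm gap after the −x posts and between neighbouring slats, leaving 145 mm before the +x posts.


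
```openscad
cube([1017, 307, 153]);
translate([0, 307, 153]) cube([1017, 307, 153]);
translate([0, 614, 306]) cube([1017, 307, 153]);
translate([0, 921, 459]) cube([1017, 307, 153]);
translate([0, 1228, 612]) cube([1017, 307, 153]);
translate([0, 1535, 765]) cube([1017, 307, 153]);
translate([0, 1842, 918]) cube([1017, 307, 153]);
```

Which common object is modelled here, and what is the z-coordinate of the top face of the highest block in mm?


A staircase. The total rise is 1071 mm.

7 identical blocks, each offset up and back from the previous — a staircase. Each step is 153 mm tall and there are 7 of them, so the total rise is 7 × 153 = 1071 mm.


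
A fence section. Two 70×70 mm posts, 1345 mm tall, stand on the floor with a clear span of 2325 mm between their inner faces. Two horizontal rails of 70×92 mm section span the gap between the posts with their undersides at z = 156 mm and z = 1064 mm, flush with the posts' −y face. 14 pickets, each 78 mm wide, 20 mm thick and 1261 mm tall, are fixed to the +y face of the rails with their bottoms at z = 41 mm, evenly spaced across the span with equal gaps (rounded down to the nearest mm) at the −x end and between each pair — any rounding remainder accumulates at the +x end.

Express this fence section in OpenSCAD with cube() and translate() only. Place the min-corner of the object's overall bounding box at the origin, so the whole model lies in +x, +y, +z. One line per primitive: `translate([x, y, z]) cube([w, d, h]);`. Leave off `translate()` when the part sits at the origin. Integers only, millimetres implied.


cube([70, 70, 1345]);
translate([2395, 0, 0]) cube([70, 70, 1345]);
translate([70, 0, 156]) cube([2325, 70, 92]);
translate([70, 0, 1064]) cube([2325, 70, 92]);
translate([152, 70, 41]) cube([78, 20, 1261]);
translate([312, 70, 41]) cube([78, 20, 1261]);
translate([472, 70, 41]) cube([78, 20, 1261]);
translate([632, 70, 41]) cube([78, 20, 1261]);
translate([792, 70, 41]) cube([78, 20, 1261]);
translate([952, 70, 41]) cube([78, 20, 1261]);
translate([1112, 70, 41]) cube([78, 20, 1261]);
translate([1272, 70, 41]) cube([78, 20, 1261]);
translate([1432, 70, 41]) cube([78, 20, 1261]);
translate([1592, 70, 41]) cube([78, 20, 1261]);
translate([1752, 70, 41]) cube([78, 20, 1261]);
translate([1912, 70, 41]) cube([78, 20, 1261]);
translate([2072, 70, 41]) cube([78, 20, 1261]);
translate([2232, 70, 41]) cube([78, 20, 1261]);


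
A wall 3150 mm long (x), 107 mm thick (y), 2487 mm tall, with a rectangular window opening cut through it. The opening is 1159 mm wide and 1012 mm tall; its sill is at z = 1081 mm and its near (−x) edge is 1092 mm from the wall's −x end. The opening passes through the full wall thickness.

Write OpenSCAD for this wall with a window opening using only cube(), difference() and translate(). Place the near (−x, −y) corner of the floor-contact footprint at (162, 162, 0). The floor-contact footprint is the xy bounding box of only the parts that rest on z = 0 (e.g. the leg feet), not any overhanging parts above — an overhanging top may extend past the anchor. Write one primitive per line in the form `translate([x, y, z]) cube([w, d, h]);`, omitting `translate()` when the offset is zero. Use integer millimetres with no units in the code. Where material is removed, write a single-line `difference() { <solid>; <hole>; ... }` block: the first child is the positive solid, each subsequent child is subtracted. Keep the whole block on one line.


difference() { translate([162, 162, 0]) cube([3150, 107, 2487]); translate([1254, 162, 1081]) cube([1159, 107, 1012]); }


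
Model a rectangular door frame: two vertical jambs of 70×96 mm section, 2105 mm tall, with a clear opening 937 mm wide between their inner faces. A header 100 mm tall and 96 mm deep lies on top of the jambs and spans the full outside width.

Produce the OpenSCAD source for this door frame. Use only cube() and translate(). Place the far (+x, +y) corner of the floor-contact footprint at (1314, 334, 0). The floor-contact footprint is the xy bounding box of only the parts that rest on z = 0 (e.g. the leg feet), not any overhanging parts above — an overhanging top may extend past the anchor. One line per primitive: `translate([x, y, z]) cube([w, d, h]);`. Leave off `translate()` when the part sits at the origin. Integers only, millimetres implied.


translate([237, 238, 0]) cube([70, 96, 2105]);
translate([1244, 238, 0]) cube([70, 96, 2105]);
translate([237, 238, 2105]) cube([1077, 96, 100]);


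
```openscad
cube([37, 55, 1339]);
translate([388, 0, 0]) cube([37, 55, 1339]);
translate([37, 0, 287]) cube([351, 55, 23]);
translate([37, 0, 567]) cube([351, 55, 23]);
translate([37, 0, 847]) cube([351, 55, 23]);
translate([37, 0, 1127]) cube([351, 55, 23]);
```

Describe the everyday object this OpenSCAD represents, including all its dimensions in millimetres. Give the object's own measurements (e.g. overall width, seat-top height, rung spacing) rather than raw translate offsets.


A straight ladder. Two 37×55 mm vertical rails, 1339 mm tall, stand 425 mm apart (outside-to-outside) with their front faces coplanar on the −y side. 4 rungs, each 55 mm deep and 23 mm tall, span between the inner faces of the rails, front faces flush with the rails. The lowest rung's underside is at z = 287 mm and rungs are spaced 280 mm apart (underside to underside).


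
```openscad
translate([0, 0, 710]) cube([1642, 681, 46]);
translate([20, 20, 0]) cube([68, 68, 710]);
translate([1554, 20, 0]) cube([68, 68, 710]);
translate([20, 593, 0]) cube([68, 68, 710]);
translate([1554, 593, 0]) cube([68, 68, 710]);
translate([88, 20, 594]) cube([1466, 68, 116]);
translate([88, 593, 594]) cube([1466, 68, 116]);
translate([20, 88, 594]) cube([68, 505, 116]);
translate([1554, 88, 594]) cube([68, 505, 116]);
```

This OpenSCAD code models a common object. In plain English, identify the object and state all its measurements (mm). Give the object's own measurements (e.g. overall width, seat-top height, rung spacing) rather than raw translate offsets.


A table: top 1642 mm (x) × 681 mm (y), 46 mm thick, upper face at z = 756 mm, on four 68×68 mm square legs, each inset 20 mm from the nearest pair of top edges from z = 0 to the bottom of the top. Four apron rails, 68 mm thick and 116 mm tall, run between adjacent legs with their top edges flush with the underside of the top and their outer faces flush with the legs' outer faces.


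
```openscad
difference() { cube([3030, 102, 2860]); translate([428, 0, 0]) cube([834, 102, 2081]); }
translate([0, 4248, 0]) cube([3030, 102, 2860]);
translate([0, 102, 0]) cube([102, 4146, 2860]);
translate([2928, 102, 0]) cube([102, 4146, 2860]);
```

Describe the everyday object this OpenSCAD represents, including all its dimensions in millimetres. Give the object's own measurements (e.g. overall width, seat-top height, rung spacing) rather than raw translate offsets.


A single room: four walls, each 2860 mm tall and 102 mm thick, enclosing an outside footprint 3030×4350 mm (x × y), no floor or roof. The front and back walls (−y and +y sides) run the full x-width; the side walls fit between their inner faces. A door opening 834 mm wide and 2081 mm tall is cut through the front wall from the floor up, its −x edge 428 mm from the wall's −x end.


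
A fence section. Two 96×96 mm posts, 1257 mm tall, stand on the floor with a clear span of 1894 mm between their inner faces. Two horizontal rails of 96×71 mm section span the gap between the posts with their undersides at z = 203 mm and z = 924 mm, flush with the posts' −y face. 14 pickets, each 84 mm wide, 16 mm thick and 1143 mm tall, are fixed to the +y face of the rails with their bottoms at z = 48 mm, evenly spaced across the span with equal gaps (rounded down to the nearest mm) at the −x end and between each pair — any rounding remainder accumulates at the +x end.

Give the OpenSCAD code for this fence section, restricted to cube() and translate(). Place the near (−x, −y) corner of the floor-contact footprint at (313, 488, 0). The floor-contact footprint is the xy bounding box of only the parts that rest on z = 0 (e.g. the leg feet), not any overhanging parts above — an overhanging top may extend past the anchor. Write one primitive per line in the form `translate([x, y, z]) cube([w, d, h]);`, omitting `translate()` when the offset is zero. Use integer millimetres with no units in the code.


translate([313, 488, 0]) cube([96, 96, 1257]);
translate([2303, 488, 0]) cube([96, 96, 1257]);
translate([409, 488, 203]) cube([1894, 96, 71]);
translate([409, 488, 924]) cube([1894, 96, 71]);
translate([456, 584, 48]) cube([84, 16, 1143]);
translate([587, 584, 48]) cube([84, 16, 1143]);
translate([718, 584, 48]) cube([84, 16, 1143]);
translate([849, 584, 48]) cube([84, 16, 1143]);
translate([980, 584, 48]) cube([84, 16, 1143]);
translate([1111, 584, 48]) cube([84, 16, 1143]);
translate([1242, 584, 48]) cube([84, 16, 1143]);
translate([1373, 584, 48]) cube([84, 16, 1143]);
translate([1504, 584, 48]) cube([84, 16, 1143]);
translate([1635, 584, 48]) cube([84, 16, 1143]);
translate([1766, 584, 48]) cube([84, 16, 1143]);
translate([1897, 584, 48]) cube([84, 16, 1143]);
translate([2028, 584, 48]) cube([84, 16, 1143]);
translate([2159, 584, 48]) cube([84, 16, 1143]);


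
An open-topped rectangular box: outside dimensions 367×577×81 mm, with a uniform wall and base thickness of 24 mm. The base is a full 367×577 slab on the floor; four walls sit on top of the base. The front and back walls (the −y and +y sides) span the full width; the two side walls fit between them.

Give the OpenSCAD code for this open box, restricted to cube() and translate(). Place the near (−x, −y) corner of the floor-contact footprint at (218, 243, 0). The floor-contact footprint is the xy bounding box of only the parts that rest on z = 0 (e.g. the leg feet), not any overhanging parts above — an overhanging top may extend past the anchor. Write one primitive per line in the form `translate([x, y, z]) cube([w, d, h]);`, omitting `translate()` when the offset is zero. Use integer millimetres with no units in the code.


translate([218, 243, 0]) cube([367, 577, 24]);
translate([218, 243, 24]) cube([367, 24, 57]);
translate([218, 796, 24]) cube([367, 24, 57]);
translate([218, 267, 24]) cube([24, 529, 57]);
translate([561, 267, 24]) cube([24, 529, 57]);


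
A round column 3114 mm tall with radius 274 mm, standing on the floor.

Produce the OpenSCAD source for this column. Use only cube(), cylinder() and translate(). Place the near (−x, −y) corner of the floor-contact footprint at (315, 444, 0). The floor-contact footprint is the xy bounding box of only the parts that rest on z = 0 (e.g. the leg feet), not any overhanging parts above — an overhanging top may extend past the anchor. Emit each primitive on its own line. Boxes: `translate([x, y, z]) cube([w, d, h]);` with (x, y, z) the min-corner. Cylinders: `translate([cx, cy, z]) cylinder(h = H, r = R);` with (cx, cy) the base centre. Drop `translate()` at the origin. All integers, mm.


translate([589, 718, 0]) cylinder(h = 3114, r = 274);


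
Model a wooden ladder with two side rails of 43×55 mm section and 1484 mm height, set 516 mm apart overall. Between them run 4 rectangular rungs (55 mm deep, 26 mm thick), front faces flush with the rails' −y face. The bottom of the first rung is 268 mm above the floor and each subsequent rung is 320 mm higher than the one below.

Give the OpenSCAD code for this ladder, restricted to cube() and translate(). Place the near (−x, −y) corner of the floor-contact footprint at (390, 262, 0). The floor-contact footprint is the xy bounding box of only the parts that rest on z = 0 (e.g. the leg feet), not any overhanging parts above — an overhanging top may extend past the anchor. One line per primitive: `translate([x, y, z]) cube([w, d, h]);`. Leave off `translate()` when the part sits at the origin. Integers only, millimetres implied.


translate([390, 262, 0]) cube([43, 55, 1484]);
translate([863, 262, 0]) cube([43, 55, 1484]);
translate([433, 262, 268]) cube([430, 55, 26]);
translate([433, 262, 588]) cube([430, 55, 26]);
translate([433, 262, 908]) cube([430, 55, 26]);
translate([433, 262, 1228]) cube([430, 55, 26]);


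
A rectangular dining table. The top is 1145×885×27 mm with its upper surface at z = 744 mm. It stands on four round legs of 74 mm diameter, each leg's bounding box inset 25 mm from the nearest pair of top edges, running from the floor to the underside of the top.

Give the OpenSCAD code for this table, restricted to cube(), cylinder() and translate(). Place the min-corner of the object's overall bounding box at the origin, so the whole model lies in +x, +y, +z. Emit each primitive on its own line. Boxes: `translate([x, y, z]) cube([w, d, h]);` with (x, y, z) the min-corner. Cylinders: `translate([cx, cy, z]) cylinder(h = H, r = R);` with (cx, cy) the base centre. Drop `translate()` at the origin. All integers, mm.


translate([0, 0, 717]) cube([1145, 885, 27]);
translate([62, 62, 0]) cylinder(h = 717, r = 37);
translate([1083, 62, 0]) cylinder(h = 717, r = 37);
translate([62, 823, 0]) cylinder(h = 717, r = 37);
translate([1083, 823, 0]) cylinder(h = 717, r = 37);


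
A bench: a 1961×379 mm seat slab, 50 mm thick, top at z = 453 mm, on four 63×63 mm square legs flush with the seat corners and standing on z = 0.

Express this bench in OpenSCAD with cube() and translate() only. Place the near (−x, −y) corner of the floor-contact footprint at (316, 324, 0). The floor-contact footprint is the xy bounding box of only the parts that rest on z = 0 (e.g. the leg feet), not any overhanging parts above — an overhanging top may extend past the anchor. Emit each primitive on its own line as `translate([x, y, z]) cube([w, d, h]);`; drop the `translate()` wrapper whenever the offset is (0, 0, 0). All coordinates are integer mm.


translate([316, 324, 403]) cube([1961, 379, 50]);
translate([316, 324, 0]) cube([63, 63, 403]);
translate([316, 640, 0]) cube([63, 63, 403]);
translate([2214, 324, 0]) cube([63, 63, 403]);
translate([2214, 640, 0]) cube([63, 63, 403]);


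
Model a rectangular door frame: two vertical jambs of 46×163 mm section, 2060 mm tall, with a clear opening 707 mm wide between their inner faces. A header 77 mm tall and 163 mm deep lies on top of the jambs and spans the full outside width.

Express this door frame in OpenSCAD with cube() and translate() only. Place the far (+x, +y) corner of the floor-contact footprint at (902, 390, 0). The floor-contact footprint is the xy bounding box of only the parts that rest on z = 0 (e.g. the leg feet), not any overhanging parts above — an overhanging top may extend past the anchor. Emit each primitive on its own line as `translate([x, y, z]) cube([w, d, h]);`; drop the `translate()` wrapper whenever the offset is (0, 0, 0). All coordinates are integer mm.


translate([103, 227, 0]) cube([46, 163, 2060]);
translate([856, 227, 0]) cube([46, 163, 2060]);
translate([103, 227, 2060]) cube([799, 163, 77]);


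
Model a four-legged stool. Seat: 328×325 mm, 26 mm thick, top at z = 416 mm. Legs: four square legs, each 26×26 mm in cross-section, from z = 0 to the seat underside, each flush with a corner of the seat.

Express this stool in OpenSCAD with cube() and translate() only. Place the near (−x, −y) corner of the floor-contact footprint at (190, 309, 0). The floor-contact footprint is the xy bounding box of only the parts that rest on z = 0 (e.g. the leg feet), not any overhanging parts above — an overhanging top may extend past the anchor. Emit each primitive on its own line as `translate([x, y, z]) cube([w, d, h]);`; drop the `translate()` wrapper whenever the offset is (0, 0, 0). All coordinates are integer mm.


// leg_h = 416 - 26 = 390
translate([190, 309, 390]) cube([328, 325, 26]);
translate([190, 309, 0]) cube([26, 26, 390]);
translate([492, 309, 0]) cube([26, 26, 390]);
translate([190, 608, 0]) cube([26, 26, 390]);
translate([492, 608, 0]) cube([26, 26, 390]);


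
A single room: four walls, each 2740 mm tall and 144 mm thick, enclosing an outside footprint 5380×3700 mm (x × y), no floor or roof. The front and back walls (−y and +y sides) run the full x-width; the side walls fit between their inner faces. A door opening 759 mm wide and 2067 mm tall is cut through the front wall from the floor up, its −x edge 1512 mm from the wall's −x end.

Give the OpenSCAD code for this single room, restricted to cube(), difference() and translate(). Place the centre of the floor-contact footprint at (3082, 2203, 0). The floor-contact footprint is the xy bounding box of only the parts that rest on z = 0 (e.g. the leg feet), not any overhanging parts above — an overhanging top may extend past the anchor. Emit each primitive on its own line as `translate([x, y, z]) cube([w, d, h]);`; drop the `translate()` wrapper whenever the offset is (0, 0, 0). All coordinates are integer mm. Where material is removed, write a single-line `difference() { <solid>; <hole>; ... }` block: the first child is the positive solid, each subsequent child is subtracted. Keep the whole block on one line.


difference() { translate([392, 353, 0]) cube([5380, 144, 2740]); translate([1904, 353, 0]) cube([759, 144, 2067]); }
translate([392, 3909, 0]) cube([5380, 144, 2740]);
translate([392, 497, 0]) cube([144, 3412, 2740]);
translate([5628, 497, 0]) cube([144, 3412, 2740]);


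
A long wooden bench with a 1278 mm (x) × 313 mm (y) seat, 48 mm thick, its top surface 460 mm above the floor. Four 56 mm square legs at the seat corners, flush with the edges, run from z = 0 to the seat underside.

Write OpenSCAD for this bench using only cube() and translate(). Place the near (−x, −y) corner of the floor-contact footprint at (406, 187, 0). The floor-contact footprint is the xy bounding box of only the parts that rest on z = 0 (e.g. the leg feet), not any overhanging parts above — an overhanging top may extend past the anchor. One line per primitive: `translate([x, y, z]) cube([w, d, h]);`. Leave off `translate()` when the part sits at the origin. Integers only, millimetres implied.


// leg_h = 460 − 48 = 412
translate([406, 187, 412]) cube([1278, 313, 48]);
translate([406, 187, 0]) cube([56, 56, 412]);
translate([406, 444, 0]) cube([56, 56, 412]);
translate([1628, 187, 0]) cube([56, 56, 412]);
translate([1628, 444, 0]) cube([56, 56, 412]);


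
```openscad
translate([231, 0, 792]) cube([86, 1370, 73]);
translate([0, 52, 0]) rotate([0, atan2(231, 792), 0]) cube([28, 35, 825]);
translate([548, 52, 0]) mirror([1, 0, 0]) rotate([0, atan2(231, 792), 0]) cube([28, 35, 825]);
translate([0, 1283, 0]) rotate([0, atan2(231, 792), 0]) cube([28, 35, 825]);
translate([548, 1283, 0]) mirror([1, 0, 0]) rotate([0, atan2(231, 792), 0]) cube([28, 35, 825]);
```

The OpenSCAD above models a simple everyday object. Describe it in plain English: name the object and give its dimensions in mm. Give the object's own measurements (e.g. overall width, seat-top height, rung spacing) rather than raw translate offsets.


A sawhorse. A 86×1370×73 mm beam (x, y, z) sits on two A-frame leg pairs. Each pair is two raked legs of 28×35 mm section (35 mm along y) splaying symmetrically in x. Each leg rises 792 mm vertically over 231 mm of horizontal reach and is 825 mm long along its own axis. Every leg's outer bottom edge rests on the floor and its outer top edge meets a bottom edge of the beam — the left legs (tilting toward +x) meet the beam's −x bottom edge, the right legs (their mirror images, tilting toward −x) meet its +x bottom edge — so the leg tops tuck under the beam, the beam's underside is 792 mm above the floor, and the feet are 548 mm apart outside-to-outside with the beam centred between them. The two leg pairs are set in 52 mm from either end of the beam.


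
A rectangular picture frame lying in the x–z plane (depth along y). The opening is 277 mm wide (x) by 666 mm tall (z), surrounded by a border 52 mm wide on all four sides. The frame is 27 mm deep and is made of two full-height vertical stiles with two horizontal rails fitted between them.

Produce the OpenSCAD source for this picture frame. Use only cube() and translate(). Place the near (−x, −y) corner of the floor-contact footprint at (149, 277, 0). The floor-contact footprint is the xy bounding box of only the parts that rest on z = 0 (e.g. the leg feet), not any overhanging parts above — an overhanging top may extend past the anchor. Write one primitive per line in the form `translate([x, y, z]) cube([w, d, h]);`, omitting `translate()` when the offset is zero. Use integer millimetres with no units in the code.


translate([149, 277, 0]) cube([52, 27, 770]);
translate([478, 277, 0]) cube([52, 27, 770]);
translate([201, 277, 0]) cube([277, 27, 52]);
translate([201, 277, 718]) cube([277, 27, 52]);


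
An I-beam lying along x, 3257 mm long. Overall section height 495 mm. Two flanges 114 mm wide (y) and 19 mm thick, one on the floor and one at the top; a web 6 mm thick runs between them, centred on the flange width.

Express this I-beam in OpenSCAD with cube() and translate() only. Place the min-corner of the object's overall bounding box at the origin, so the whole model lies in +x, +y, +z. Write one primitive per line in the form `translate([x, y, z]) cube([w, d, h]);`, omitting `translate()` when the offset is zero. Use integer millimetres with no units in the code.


cube([3257, 114, 19]);
translate([0, 54, 19]) cube([3257, 6, 457]);
translate([0, 0, 476]) cube([3257, 114, 19]);


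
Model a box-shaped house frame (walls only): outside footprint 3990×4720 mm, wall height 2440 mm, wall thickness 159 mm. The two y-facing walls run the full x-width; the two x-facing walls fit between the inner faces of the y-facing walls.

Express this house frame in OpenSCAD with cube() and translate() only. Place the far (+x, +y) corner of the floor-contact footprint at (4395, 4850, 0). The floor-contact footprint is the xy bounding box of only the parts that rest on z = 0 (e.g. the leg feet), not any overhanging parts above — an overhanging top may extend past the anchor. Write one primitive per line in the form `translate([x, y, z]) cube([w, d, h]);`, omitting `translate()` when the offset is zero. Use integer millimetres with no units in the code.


translate([405, 130, 0]) cube([3990, 159, 2440]);
translate([405, 4691, 0]) cube([3990, 159, 2440]);
translate([405, 289, 0]) cube([159, 4402, 2440]);
translate([4236, 289, 0]) cube([159, 4402, 2440]);


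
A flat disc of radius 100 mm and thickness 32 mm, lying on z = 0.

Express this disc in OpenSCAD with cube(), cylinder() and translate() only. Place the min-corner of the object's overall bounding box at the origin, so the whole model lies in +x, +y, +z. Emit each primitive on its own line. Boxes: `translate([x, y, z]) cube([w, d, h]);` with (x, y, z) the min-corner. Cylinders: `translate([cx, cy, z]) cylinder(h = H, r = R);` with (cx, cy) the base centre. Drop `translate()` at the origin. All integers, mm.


translate([100, 100, 0]) cylinder(h = 32, r = 100);
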